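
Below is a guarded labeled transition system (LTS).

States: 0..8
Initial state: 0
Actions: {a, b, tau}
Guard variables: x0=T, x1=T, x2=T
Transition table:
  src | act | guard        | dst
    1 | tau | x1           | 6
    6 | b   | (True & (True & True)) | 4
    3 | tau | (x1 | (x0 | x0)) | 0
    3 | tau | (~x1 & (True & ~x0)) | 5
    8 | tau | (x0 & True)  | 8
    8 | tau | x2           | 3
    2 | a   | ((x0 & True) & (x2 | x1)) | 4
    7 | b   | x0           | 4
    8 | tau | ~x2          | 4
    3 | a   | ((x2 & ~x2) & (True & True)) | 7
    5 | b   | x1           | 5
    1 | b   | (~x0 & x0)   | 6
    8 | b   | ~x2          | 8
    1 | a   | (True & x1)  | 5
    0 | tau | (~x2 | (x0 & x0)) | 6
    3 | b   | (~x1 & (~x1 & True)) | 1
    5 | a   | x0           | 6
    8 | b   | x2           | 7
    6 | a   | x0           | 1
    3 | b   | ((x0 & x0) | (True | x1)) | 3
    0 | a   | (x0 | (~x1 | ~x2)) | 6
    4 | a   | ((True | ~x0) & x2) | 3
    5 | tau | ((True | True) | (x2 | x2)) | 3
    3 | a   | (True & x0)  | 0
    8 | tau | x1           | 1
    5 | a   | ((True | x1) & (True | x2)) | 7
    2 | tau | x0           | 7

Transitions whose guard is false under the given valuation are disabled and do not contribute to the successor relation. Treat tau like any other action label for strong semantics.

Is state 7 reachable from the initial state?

21 transition(s) survive guard evaluation.
L0 = {0}
L1 = {6}  total {0,6}
L2 = {1,4}  total {0,1,4,6}
L3 = {3,5}  total {0,1,3,4,5,6}
L4 = {7}  total {0,1,3,4,5,6,7}
R = {0,1,3,4,5,6,7}
witness 7: tau·a·a·a

Answer: REACHABLE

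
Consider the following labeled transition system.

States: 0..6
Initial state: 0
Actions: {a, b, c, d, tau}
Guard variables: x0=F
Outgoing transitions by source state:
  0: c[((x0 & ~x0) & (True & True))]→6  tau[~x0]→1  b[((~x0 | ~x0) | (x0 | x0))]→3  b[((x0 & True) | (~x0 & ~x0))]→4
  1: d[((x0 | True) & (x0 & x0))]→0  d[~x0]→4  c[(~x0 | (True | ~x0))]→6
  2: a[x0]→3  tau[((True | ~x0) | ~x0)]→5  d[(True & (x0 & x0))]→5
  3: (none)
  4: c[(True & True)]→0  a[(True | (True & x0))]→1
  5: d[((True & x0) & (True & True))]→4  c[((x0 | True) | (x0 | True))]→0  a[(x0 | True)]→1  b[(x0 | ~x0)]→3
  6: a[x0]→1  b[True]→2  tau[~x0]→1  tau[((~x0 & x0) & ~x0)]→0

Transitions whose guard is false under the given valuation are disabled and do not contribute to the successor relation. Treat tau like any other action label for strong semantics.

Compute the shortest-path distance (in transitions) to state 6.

Answer: 2

Trace:
Layered search for 6:
  depth 0: {0}
  depth 1: {1,3,4}
  depth 2: {6}
depth(6)=2, e.g. tau·c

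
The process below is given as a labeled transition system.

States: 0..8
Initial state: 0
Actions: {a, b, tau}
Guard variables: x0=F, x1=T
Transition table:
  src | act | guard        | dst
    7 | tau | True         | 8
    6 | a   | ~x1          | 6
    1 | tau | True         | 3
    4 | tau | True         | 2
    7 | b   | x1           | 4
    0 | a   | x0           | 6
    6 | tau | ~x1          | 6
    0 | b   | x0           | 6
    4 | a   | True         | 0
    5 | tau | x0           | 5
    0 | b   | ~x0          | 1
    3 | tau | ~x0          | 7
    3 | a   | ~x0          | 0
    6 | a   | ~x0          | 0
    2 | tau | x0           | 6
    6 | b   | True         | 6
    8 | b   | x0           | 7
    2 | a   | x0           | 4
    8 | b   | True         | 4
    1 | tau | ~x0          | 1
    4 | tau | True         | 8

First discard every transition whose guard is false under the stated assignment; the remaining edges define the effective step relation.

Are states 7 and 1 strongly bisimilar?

Compute ~ classes (split until stable):
  π0 = {{0,1,2,3,4,5,6,7,8}}
  π1 = {{0,8},{1},{2,5},{3,4},{6},{7}}
  π2 = {{0},{1},{2,5},{3},{4},{6},{7},{8}}
Fixed point at round 3; 8 class(es).
[7]={7}  [1]={1}

Answer: NOT BISIMILAR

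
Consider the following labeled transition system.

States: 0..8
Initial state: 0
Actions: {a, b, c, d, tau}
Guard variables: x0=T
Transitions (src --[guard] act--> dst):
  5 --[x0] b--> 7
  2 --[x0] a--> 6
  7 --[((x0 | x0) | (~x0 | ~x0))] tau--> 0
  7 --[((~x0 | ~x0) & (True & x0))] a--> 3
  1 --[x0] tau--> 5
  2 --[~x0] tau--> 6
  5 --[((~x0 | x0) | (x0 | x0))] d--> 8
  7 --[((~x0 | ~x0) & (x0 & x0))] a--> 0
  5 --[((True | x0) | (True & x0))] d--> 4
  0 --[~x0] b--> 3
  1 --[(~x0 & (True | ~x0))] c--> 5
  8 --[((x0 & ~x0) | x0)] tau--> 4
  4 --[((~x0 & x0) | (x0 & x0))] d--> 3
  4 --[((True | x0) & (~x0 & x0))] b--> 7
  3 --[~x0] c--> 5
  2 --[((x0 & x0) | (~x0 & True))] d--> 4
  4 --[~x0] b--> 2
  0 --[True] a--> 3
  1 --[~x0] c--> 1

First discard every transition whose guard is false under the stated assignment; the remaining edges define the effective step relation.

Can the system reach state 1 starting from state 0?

After dropping false guards: 10 live edges.
Layer 0: {0}
Layer 1: {3}  cumulative {0,3}
R = {0,3}

Answer: UNREACHABLE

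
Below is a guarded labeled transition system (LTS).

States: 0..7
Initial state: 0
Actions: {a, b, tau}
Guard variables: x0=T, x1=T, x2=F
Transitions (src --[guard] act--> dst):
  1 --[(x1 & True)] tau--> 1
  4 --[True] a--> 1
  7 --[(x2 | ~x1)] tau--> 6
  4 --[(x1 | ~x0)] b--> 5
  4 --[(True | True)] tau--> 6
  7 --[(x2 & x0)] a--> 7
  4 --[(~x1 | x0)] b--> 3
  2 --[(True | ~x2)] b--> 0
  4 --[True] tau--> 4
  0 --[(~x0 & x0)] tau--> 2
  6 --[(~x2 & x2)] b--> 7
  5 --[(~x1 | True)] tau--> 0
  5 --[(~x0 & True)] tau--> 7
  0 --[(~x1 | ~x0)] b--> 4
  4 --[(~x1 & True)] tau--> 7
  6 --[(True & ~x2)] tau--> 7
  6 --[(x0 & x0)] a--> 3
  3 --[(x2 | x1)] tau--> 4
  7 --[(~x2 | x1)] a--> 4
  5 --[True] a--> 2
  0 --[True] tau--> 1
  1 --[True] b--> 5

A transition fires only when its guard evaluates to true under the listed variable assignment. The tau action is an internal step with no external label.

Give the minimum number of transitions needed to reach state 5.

Answer: 2

Working:
Breadth-first toward 5:
  depth 0: {0}
  depth 1: {1}
  depth 2: {5}
5 enters at depth 2; path tau·b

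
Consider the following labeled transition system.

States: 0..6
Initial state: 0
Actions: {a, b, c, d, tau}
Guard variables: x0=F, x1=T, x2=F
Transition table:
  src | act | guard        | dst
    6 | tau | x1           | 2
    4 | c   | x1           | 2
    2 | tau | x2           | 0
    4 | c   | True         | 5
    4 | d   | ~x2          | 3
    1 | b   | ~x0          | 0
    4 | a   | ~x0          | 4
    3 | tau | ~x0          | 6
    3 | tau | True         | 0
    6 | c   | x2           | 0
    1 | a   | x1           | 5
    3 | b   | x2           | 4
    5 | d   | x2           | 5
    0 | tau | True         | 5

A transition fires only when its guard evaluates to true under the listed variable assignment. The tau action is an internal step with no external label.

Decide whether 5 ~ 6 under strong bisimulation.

Bisimulation quotient by refinement:
  π0 = {{0,1,2,3,4,5,6}}
  π1 = {{0,3,6},{1},{2,5},{4}}
  π2 = {{0,6},{1},{2,5},{3},{4}}
5 equivalence class(es) (converged in 3)
[5]={2,5}  [6]={0,6}

Answer: NOT BISIMILAR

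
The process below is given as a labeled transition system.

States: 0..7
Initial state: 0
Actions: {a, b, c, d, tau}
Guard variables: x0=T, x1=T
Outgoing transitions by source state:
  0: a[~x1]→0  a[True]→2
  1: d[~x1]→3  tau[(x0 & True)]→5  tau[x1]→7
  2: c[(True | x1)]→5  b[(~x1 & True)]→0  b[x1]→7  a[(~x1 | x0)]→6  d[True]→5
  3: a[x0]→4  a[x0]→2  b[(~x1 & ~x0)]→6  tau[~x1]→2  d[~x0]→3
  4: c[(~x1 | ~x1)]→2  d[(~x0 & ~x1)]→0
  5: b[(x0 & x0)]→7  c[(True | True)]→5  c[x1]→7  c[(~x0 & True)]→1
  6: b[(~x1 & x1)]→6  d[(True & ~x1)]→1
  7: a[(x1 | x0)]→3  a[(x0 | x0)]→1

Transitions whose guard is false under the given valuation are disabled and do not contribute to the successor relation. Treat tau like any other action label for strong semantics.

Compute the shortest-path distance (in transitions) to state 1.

Answer: 3

Trace:
Layered search for 1:
  depth 0: {0}
  depth 1: {2}
  depth 2: {5,6,7}
  depth 3: {1,3}
1 enters at depth 3; path a·b·a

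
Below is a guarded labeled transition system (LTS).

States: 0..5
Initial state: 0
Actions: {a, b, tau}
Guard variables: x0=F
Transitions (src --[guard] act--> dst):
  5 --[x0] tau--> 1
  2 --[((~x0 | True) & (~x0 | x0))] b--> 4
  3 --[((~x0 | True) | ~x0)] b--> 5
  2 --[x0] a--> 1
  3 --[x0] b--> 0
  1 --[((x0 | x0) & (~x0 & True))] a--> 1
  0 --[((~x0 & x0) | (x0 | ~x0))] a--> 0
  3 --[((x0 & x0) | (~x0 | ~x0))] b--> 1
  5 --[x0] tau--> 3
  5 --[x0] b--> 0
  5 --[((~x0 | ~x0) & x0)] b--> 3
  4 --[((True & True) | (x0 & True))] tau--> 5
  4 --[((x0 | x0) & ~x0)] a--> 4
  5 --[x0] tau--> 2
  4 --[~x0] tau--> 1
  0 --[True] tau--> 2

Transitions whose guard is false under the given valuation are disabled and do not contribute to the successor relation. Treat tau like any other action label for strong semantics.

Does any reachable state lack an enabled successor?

Reachable = {0,1,2,4,5}
  0: a→0  tau→2  [2 exit(s)]
  1: ∅  [STUCK]
  2: b→4  [1 exit(s)]
  4: tau→1  tau→5  [2 exit(s)]
  5: ∅  [STUCK]
trace reaching 1: tau·b·tau

Answer: DEADLOCK at state 1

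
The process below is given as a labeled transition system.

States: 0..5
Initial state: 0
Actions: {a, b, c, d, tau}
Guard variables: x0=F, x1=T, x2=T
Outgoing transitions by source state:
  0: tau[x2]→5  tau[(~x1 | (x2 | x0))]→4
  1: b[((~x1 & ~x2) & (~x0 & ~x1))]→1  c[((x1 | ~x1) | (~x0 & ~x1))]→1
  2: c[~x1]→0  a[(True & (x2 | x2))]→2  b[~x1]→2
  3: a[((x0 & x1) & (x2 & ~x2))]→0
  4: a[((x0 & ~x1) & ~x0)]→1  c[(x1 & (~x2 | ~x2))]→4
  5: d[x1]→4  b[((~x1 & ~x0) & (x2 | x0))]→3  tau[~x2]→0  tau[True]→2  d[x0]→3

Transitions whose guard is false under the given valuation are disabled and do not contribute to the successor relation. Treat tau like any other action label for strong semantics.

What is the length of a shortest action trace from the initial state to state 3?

Answer: UNREACHABLE

Working:
BFS to 3:
  L0 = {0}
  L1 = {4,5}
  L2 = {2}
3 never appears.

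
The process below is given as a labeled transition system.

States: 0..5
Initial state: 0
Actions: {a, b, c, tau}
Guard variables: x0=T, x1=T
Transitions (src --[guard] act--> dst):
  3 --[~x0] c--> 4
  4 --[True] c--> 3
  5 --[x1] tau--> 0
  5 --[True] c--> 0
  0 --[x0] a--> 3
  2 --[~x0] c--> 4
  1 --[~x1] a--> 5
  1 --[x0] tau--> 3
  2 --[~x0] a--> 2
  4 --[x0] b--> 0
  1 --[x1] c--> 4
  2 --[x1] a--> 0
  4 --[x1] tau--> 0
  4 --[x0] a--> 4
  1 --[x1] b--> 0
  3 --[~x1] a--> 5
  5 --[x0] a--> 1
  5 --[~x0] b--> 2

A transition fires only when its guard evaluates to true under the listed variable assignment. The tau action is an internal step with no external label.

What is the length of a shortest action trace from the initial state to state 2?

Answer: UNREACHABLE

Trace:
Breadth-first toward 2:
  depth 0: {0}
  depth 1: {3}
2 never appears.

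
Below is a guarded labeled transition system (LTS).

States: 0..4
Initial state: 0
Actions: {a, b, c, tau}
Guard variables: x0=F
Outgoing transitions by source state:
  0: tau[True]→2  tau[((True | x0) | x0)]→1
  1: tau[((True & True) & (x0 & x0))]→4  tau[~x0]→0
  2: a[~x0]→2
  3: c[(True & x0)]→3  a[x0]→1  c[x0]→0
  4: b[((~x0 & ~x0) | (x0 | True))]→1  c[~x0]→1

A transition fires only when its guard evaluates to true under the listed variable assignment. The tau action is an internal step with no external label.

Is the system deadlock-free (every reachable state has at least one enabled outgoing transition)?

Answer: DEADLOCK-FREE

Working:
Reachable = {0,1,2}
  0: tau→1  tau→2  [2 exit(s)]
  1: tau→0  [1 exit(s)]
  2: a→2  [1 exit(s)]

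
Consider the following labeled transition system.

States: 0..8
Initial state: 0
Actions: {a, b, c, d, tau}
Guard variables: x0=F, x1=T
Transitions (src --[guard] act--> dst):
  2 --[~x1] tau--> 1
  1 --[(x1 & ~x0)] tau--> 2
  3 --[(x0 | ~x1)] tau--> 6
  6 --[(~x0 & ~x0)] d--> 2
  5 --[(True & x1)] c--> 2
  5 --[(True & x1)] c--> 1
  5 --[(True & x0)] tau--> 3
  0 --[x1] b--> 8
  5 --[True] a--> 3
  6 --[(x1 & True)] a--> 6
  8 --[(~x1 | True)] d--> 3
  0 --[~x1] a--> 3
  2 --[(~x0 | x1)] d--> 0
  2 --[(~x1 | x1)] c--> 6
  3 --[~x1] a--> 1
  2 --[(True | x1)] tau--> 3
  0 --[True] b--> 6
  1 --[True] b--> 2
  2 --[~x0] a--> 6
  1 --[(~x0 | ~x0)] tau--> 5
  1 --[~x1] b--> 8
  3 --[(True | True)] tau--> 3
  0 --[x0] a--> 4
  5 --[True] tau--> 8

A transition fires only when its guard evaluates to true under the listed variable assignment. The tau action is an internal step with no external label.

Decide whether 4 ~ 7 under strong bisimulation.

Bisimulation quotient by refinement:
  P[0] = {{0,1,2,3,4,5,6,7,8}}
  P[1] = {{0},{1},{2},{3},{4,7},{5},{6},{8}}
stable after 2 split(s): 8 block(s)
4∈{4,7}, 7∈{4,7}

Answer: BISIMILAR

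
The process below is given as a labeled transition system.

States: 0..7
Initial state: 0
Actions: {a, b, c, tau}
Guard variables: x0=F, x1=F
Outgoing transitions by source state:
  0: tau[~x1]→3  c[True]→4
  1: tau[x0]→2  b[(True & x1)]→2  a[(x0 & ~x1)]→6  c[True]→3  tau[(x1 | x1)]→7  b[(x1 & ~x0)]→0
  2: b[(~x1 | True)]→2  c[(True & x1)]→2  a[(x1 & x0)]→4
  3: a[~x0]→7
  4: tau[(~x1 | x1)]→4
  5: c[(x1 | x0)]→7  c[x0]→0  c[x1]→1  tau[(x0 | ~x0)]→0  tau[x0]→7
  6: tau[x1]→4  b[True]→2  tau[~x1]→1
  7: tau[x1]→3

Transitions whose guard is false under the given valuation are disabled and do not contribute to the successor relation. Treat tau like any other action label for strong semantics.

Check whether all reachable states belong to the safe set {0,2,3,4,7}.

Inv-set: {0,2,3,4,7}
R = {0,3,4,7}
  0: ok
  3: ok
  4: ok
  7: ok

Answer: INVARIANT HOLDS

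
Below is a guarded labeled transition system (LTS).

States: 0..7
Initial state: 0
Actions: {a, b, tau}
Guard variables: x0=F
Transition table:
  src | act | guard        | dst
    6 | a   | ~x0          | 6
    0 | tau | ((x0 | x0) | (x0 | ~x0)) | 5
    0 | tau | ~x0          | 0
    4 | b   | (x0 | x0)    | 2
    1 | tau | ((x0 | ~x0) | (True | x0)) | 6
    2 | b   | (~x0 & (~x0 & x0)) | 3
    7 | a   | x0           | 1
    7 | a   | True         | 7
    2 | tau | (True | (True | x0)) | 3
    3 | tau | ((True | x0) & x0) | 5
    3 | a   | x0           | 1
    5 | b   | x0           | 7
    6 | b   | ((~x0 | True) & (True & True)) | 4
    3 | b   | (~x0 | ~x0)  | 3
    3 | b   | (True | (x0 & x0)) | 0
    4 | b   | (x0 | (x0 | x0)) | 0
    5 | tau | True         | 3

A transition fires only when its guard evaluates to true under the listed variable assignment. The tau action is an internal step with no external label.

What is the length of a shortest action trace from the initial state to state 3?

Layered search for 3:
  Layer 0: {0}
  Layer 1: {5}
  Layer 2: {3}
depth(3)=2, e.g. tau·tau

Answer: 2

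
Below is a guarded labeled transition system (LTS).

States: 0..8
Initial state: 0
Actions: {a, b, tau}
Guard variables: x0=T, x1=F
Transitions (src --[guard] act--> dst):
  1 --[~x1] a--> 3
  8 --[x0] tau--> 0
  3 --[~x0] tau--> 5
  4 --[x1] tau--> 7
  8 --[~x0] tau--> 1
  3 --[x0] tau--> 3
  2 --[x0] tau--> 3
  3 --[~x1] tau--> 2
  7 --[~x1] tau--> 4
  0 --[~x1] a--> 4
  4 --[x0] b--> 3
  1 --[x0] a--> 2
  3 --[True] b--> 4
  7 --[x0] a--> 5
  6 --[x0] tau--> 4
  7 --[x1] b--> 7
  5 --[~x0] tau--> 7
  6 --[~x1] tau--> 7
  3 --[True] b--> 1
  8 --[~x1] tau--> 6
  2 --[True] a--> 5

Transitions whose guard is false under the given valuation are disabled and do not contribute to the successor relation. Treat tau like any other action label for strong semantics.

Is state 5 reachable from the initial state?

Answer: REACHABLE

Trace:
Guard filter leaves 16 enabled edge(s).
Layer 0: {0}
Layer 1: {4}  now seen {0,4}
Layer 2: {3}  now seen {0,3,4}
Layer 3: {1,2}  now seen {0,1,2,3,4}
Layer 4: {5}  now seen {0,1,2,3,4,5}
Reachable = {0,1,2,3,4,5}
witness 5: a·b·tau·a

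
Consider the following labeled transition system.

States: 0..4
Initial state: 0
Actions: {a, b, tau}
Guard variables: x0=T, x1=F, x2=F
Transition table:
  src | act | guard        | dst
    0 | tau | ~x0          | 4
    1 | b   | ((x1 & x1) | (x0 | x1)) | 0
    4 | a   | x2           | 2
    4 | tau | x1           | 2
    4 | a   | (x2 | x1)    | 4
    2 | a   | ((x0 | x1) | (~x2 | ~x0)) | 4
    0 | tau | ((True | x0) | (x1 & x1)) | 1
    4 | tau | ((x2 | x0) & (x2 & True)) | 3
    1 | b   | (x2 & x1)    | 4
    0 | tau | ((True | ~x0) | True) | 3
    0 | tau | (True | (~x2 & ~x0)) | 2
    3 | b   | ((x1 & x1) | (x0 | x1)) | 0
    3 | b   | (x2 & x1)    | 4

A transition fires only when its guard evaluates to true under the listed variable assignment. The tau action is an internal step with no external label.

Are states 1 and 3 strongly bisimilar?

Answer: BISIMILAR

Trace:
Refine partition for ~:
  round 0: {{0,1,2,3,4}}
  round 1: {{0},{1,3},{2},{4}}
4 equivalence class(es) (converged in 2)
[1]={1,3}  [3]={1,3}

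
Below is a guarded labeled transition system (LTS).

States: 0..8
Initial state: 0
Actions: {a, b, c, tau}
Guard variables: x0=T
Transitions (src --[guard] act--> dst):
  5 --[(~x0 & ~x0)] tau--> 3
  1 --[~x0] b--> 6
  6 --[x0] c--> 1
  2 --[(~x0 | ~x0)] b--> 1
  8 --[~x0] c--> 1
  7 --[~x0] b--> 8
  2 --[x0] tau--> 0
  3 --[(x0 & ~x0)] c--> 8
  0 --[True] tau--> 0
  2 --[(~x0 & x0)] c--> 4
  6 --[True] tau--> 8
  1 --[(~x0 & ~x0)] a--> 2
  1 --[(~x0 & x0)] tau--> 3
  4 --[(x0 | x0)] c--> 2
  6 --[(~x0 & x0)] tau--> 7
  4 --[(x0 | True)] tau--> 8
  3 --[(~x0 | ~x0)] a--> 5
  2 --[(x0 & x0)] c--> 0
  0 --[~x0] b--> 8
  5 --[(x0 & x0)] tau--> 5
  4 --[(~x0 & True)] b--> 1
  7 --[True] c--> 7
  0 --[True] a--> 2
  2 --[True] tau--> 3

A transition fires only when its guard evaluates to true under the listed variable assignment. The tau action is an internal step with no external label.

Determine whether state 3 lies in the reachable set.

Answer: REACHABLE

Trace:
Guard filter leaves 11 enabled edge(s).
Layer 0: {0}
Layer 1: {2}  total {0,2}
Layer 2: {3}  total {0,2,3}
Reachable = {0,2,3}
witness 3: a·tau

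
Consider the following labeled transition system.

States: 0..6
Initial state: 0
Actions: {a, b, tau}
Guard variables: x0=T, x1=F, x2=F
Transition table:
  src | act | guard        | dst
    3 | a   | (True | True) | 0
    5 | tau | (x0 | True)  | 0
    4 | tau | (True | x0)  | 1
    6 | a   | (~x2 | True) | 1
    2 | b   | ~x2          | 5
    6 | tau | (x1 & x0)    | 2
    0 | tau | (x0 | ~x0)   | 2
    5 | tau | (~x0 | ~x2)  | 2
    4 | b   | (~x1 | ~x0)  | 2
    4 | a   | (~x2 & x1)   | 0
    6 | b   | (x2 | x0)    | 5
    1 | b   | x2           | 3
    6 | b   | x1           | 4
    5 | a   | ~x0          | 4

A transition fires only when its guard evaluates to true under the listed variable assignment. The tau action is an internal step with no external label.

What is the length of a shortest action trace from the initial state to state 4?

BFS to 4:
  Layer 0: {0}
  Layer 1: {2}
  Layer 2: {5}
4 never appears.

Answer: UNREACHABLE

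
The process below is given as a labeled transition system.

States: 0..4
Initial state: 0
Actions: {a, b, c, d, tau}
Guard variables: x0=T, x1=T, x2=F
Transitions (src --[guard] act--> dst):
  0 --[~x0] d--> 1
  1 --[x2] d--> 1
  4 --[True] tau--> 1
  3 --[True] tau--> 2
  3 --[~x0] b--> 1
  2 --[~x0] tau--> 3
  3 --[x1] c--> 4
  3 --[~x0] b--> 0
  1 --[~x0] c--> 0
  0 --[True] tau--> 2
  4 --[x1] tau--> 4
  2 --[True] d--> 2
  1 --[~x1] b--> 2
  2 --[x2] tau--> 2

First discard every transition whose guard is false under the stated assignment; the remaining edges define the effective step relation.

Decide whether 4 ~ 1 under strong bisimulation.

Bisimulation quotient by refinement:
  P[0] = {{0,1,2,3,4}}
  P[1] = {{0,4},{1},{2},{3}}
  P[2] = {{0},{1},{2},{3},{4}}
5 equivalence class(es) (converged in 3)
4∈{4}, 1∈{1}

Answer: NOT BISIMILAR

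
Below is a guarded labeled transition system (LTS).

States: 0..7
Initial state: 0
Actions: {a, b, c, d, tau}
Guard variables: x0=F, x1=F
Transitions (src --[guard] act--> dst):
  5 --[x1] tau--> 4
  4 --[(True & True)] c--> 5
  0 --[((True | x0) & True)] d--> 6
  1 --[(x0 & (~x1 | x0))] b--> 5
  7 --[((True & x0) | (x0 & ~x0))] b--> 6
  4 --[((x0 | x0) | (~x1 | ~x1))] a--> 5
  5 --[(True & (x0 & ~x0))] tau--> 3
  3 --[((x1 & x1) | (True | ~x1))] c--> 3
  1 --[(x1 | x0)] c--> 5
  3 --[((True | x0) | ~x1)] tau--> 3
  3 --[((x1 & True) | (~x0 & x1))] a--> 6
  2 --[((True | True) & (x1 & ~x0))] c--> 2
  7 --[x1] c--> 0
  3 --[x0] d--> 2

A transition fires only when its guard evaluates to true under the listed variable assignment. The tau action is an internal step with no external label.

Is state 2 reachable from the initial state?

Answer: UNREACHABLE

Analysis:
Guard filter leaves 5 enabled edge(s).
Layer 0: {0}
Layer 1: {6}  now seen {0,6}
R = {0,6}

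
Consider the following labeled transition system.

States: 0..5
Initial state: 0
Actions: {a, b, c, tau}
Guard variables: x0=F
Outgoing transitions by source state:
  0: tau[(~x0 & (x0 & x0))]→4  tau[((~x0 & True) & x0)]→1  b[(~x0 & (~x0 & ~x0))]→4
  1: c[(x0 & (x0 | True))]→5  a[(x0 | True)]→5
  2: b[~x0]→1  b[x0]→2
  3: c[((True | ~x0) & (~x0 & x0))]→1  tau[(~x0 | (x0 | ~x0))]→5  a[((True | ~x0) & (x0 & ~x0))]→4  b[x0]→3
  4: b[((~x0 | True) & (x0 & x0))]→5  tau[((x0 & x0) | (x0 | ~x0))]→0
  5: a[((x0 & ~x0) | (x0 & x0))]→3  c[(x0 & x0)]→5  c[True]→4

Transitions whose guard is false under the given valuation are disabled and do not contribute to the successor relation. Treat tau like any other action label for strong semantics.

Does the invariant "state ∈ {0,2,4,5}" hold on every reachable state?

Answer: INVARIANT HOLDS

Working:
Safe = {0,2,4,5}
Reach set: {0,4}
  0: ok
  4: ok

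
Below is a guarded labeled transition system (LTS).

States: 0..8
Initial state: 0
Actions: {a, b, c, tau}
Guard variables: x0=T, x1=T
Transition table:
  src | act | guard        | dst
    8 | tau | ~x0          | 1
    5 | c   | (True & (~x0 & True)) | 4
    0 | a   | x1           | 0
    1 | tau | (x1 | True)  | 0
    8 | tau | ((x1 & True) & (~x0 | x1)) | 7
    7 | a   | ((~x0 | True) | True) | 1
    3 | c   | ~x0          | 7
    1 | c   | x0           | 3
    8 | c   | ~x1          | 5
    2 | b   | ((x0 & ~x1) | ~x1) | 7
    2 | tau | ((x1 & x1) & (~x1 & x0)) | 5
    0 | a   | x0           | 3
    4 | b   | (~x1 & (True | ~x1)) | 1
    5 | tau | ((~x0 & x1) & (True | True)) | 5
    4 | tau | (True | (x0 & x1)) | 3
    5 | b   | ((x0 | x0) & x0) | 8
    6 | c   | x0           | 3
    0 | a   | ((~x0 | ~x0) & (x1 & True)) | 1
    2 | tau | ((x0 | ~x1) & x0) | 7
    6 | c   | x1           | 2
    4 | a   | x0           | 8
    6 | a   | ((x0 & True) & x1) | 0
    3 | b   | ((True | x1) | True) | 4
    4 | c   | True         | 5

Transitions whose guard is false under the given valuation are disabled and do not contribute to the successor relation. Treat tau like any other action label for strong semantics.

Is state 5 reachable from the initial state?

After dropping false guards: 15 live edges.
depth 0: {0}
depth 1: {3}  total {0,3}
depth 2: {4}  total {0,3,4}
depth 3: {5,8}  total {0,3,4,5,8}
depth 4: {7}  total {0,3,4,5,7,8}
depth 5: {1}  total {0,1,3,4,5,7,8}
Reachable = {0,1,3,4,5,7,8}
trace reaching 5: a·b·c

Answer: REACHABLE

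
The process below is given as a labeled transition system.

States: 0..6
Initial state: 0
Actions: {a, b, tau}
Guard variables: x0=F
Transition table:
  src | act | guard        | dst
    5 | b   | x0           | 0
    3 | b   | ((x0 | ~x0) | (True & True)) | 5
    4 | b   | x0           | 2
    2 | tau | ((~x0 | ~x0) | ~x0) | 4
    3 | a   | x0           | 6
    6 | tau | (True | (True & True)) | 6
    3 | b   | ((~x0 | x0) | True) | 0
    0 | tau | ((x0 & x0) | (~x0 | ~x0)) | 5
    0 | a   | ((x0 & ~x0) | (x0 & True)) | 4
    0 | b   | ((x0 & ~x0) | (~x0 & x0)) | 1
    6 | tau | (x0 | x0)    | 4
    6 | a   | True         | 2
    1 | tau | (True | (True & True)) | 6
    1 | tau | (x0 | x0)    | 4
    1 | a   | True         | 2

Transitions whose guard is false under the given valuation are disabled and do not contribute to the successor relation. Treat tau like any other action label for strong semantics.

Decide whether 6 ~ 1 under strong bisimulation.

Answer: BISIMILAR

Working:
Compute ~ classes (split until stable):
  P[0] = {{0,1,2,3,4,5,6}}
  P[1] = {{0,2},{1,6},{3},{4,5}}
4 equivalence class(es) (converged in 2)
[6]={1,6}  [1]={1,6}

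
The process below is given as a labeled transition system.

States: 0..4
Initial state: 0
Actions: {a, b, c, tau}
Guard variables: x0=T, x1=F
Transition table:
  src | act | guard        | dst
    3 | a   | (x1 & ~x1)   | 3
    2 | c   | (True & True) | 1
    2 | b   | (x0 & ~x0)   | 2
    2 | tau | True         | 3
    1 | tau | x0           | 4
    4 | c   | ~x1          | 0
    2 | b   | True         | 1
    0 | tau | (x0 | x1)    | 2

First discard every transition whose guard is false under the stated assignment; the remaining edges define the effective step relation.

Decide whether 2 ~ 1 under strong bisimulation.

Compute ~ classes (split until stable):
  π0 = {{0,1,2,3,4}}
  π1 = {{0,1},{2},{3},{4}}
  π2 = {{0},{1},{2},{3},{4}}
stable after 3 split(s): 5 block(s)
2∈{2}, 1∈{1}

Answer: NOT BISIMILAR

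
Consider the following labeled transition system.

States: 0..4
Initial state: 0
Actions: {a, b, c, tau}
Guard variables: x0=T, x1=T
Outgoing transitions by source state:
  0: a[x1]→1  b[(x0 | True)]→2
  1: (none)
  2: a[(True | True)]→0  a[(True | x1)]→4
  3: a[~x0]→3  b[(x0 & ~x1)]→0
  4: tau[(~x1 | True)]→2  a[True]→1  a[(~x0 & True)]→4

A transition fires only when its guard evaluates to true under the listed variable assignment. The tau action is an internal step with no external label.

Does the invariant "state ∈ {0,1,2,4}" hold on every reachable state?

Safe = {0,1,2,4}
Reachable = {0,1,2,4}
  0: safe
  1: safe
  2: safe
  4: safe

Answer: INVARIANT HOLDS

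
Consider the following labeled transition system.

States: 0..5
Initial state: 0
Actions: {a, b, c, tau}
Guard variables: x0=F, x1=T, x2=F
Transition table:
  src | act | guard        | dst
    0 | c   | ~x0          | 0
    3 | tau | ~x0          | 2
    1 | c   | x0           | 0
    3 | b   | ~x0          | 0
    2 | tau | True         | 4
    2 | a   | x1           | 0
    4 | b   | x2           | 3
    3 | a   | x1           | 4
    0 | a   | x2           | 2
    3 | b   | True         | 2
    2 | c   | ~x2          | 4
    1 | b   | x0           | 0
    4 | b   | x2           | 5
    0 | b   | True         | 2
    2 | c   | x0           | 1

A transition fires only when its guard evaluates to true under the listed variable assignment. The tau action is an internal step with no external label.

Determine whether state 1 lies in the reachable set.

Answer: UNREACHABLE

Analysis:
9 transition(s) survive guard evaluation.
depth 0: {0}
depth 1: {2}  total {0,2}
depth 2: {4}  total {0,2,4}
R = {0,2,4}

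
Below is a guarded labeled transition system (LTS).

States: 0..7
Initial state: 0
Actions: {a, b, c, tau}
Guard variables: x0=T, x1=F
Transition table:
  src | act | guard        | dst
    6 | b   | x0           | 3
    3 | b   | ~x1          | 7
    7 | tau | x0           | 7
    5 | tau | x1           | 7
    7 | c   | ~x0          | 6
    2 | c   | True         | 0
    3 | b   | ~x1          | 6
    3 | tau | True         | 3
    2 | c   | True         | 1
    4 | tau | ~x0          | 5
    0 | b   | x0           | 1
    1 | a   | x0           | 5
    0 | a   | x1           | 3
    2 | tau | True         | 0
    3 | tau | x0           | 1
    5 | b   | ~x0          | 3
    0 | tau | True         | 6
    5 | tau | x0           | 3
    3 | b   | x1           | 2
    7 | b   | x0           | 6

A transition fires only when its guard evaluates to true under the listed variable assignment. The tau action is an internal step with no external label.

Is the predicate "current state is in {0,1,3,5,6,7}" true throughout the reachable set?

Answer: INVARIANT HOLDS

Working:
Safe = {0,1,3,5,6,7}
R = {0,1,3,5,6,7}
  0: ✓
  1: ✓
  3: ✓
  5: ✓
  6: ✓
  7: ✓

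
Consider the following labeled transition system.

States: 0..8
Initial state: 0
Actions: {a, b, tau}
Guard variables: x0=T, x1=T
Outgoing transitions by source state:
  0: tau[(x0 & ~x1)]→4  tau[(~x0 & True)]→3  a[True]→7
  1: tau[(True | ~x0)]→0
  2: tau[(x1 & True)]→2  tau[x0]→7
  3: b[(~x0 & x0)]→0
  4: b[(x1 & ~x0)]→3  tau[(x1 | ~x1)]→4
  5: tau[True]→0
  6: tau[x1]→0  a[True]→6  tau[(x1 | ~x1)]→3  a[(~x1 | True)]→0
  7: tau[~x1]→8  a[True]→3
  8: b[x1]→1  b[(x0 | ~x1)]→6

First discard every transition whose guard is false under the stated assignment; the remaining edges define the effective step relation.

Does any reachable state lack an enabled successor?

Answer: DEADLOCK at state 3

Analysis:
Reachable = {0,3,7}
  0: a→7  [1 out]
  3: ∅  [deadlock]
  7: a→3  [1 out]
trace reaching 3: a·a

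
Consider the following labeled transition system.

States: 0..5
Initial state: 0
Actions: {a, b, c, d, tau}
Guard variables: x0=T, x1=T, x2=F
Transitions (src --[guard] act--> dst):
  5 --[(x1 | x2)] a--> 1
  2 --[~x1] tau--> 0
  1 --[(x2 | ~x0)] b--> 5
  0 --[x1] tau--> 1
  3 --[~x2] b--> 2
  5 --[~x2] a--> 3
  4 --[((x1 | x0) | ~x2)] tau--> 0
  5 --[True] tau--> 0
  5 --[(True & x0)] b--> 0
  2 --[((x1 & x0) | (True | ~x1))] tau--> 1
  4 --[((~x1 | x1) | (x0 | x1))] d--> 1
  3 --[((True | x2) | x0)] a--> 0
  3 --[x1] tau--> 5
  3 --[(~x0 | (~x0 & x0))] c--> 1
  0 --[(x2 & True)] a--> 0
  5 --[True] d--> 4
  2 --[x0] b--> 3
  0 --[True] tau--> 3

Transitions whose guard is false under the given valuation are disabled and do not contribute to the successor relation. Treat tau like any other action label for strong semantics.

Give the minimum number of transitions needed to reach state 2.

Answer: 2

Analysis:
Layered search for 2:
  L0 = {0}
  L1 = {1,3}
  L2 = {2,5}
first hit 2 at d=2 via tau·b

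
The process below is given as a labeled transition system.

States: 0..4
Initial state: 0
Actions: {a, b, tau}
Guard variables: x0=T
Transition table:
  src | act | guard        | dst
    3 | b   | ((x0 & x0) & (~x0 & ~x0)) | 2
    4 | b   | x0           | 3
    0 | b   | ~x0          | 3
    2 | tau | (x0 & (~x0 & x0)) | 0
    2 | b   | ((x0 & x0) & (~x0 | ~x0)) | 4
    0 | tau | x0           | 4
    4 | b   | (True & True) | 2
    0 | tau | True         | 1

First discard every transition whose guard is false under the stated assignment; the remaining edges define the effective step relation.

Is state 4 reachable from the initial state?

Answer: REACHABLE

Analysis:
4 transition(s) survive guard evaluation.
depth 0: {0}
depth 1: {1,4}  cumulative {0,1,4}
depth 2: {2,3}  cumulative {0,1,2,3,4}
Reachable = {0,1,2,3,4}
Path to 4: tau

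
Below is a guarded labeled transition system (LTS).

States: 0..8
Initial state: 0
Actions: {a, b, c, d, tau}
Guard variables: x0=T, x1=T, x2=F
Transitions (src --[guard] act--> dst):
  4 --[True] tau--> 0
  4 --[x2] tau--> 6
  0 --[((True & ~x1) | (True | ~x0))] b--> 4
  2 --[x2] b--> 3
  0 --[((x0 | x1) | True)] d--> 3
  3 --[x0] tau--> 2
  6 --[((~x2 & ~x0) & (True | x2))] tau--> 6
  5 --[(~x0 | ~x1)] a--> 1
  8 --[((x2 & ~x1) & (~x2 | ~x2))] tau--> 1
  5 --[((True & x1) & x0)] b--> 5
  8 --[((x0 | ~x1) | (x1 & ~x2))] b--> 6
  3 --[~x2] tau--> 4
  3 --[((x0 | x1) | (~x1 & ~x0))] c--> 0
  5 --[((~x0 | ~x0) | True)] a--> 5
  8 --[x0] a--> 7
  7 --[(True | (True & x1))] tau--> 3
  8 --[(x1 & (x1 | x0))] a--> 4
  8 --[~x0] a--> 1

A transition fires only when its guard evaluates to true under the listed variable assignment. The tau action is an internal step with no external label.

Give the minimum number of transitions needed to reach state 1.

BFS to 1:
  L0 = {0}
  L1 = {3,4}
  L2 = {2}
1 never appears.

Answer: UNREACHABLE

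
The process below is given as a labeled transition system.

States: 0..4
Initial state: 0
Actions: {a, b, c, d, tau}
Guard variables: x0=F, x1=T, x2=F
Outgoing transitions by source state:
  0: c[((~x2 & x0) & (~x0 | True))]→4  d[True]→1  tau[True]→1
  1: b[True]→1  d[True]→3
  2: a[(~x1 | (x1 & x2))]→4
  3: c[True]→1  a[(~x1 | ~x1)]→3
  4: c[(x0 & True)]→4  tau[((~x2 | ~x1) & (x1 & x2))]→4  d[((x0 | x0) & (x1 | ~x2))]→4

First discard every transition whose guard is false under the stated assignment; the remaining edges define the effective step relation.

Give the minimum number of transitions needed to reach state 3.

Breadth-first toward 3:
  Layer 0: {0}
  Layer 1: {1}
  Layer 2: {3}
3 enters at depth 2; path d·d

Answer: 2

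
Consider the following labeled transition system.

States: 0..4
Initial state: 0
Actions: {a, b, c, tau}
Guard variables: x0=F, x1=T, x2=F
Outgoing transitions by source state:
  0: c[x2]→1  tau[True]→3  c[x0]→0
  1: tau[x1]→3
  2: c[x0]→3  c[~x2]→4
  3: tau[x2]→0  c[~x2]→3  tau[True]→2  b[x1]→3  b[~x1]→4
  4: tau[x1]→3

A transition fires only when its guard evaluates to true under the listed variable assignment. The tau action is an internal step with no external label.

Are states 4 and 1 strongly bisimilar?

Refine partition for ~:
  P[0] = {{0,1,2,3,4}}
  P[1] = {{0,1,4},{2},{3}}
Fixed point at round 2; 3 class(es).
4∈{0,1,4}, 1∈{0,1,4}

Answer: BISIMILAR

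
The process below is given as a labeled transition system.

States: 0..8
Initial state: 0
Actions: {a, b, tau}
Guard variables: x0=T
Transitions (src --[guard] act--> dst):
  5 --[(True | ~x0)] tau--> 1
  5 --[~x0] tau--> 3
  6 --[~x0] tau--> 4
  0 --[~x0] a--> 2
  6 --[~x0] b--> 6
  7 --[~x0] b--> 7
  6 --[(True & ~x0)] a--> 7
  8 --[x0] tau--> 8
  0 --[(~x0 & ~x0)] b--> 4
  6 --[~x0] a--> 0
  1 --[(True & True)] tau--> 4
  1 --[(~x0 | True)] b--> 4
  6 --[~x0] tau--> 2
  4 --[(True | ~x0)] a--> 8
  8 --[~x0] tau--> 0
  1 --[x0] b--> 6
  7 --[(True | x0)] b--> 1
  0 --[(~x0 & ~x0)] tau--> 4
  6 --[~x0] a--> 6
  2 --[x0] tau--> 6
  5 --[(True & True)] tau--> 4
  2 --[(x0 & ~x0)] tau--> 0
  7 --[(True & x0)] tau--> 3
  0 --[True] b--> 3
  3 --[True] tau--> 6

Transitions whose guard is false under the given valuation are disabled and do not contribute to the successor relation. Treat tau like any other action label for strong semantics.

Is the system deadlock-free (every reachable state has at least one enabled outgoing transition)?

Answer: DEADLOCK at state 6

Analysis:
R = {0,3,6}
  0: b→3  [deg 1]
  3: tau→6  [deg 1]
  6: ∅  [deadlock]
trace reaching 6: b·tau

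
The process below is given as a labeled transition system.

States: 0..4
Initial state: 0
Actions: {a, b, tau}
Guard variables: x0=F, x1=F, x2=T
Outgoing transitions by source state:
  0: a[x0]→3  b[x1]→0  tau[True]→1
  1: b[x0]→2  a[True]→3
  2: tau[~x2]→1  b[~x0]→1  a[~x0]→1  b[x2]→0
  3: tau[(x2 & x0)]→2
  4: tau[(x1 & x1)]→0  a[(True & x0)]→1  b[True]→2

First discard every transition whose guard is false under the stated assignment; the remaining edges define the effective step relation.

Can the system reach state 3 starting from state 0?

After dropping false guards: 6 live edges.
depth 0: {0}
depth 1: {1}  cumulative {0,1}
depth 2: {3}  cumulative {0,1,3}
Reach set: {0,1,3}
Path to 3: tau·a

Answer: REACHABLE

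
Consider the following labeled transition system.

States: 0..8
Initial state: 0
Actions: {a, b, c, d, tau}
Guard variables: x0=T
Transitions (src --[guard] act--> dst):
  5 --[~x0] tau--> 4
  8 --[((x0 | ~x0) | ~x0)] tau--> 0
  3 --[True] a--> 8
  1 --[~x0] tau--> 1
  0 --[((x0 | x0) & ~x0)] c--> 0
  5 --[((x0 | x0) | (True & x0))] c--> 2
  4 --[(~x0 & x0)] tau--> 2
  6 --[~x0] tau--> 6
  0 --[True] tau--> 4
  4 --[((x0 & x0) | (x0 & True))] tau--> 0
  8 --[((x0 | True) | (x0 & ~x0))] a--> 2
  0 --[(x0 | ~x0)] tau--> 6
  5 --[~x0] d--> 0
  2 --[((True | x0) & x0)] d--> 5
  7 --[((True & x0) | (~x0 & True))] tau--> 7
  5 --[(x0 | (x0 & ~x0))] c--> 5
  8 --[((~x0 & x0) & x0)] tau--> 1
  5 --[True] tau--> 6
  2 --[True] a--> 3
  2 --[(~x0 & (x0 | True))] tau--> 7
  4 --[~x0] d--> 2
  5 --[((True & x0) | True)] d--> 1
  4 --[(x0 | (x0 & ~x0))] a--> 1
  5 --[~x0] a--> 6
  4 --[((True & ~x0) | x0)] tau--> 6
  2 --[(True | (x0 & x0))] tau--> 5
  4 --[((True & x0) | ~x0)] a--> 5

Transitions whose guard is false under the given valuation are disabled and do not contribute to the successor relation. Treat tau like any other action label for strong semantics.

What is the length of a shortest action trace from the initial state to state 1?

Answer: 2

Working:
Breadth-first toward 1:
  depth 0: {0}
  depth 1: {4,6}
  depth 2: {1,5}
depth(1)=2, e.g. tau·a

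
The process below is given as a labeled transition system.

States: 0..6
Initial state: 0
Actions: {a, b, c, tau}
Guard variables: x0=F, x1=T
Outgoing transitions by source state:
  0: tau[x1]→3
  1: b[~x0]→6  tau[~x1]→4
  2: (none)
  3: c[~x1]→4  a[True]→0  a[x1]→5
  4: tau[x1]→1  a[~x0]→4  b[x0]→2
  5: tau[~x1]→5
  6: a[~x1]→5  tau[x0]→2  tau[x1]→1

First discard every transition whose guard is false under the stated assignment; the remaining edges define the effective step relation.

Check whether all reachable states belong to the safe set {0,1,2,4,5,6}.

Inv-set: {0,1,2,4,5,6}
R = {0,3,5}
  0: ok
  3: outside
  5: ok
counterexample path to 3: tau

Answer: INVARIANT VIOLATED at state 3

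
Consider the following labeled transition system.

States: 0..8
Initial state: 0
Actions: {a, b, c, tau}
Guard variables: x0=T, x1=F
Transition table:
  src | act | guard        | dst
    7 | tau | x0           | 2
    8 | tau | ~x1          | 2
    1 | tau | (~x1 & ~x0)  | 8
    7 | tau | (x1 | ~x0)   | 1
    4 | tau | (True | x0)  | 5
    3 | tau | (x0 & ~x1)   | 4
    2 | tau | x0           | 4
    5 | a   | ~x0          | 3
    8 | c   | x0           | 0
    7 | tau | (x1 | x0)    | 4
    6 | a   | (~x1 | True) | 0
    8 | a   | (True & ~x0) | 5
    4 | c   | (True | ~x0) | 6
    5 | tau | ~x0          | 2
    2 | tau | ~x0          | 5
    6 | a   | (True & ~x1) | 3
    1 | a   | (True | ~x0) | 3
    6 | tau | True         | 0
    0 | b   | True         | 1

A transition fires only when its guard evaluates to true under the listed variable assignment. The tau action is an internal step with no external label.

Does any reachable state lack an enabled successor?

Answer: DEADLOCK at state 5

Analysis:
R = {0,1,3,4,5,6}
  0: b→1  [deg 1]
  1: a→3  [deg 1]
  3: tau→4  [deg 1]
  4: c→6  tau→5  [deg 2]
  5: ∅  [deadlock]
  6: a→0  a→3  tau→0  [deg 3]
Path to 5: b·a·tau·tau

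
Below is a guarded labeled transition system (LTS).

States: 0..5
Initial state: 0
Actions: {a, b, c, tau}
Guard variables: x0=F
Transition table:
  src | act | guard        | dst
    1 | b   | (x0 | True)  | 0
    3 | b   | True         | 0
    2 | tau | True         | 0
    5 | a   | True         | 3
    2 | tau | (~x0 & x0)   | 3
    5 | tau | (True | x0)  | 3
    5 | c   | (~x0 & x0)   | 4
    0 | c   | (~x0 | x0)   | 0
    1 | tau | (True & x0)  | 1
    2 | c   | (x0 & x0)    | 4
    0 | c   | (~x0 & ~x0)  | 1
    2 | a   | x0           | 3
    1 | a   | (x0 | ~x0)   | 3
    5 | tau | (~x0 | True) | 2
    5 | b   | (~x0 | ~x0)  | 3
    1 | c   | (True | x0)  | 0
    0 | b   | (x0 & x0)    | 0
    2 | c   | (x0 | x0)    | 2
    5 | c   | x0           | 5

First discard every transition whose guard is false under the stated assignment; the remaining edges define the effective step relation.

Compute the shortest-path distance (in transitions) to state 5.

Layered search for 5:
  L0 = {0}
  L1 = {1}
  L2 = {3}
5 never appears.

Answer: UNREACHABLE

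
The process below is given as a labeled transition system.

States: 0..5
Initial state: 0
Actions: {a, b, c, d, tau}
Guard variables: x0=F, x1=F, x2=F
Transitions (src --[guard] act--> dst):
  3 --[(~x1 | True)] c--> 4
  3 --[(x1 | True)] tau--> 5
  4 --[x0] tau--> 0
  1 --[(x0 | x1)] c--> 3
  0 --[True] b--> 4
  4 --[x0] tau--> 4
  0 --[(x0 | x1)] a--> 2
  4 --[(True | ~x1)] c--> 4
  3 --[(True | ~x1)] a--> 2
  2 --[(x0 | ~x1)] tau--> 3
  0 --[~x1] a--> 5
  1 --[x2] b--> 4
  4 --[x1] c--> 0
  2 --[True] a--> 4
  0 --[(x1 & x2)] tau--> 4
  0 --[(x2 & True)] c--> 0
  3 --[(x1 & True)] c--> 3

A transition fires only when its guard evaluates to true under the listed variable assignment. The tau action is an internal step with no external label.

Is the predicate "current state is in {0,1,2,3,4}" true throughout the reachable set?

Safe = {0,1,2,3,4}
Reach set: {0,4,5}
  0: safe
  4: safe
  5: VIOLATES
witness against invariant: a → 5

Answer: INVARIANT VIOLATED at state 5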